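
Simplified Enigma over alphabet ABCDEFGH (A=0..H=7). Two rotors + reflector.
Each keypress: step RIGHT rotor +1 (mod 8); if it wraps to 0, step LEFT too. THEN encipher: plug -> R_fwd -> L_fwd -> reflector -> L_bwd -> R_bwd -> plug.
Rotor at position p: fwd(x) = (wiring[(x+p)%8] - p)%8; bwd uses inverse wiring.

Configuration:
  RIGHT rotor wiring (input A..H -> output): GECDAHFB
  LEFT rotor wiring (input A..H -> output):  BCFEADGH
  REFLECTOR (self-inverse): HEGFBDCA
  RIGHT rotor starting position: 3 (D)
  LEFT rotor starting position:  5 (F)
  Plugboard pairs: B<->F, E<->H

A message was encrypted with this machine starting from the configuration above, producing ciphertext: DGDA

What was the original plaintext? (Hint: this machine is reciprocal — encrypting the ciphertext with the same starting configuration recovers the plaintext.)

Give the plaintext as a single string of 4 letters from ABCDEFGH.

Answer: GBBG

Derivation:
Char 1 ('D'): step: R->4, L=5; D->plug->D->R->F->L->A->refl->H->L'->G->R'->G->plug->G
Char 2 ('G'): step: R->5, L=5; G->plug->G->R->G->L->H->refl->A->L'->F->R'->F->plug->B
Char 3 ('D'): step: R->6, L=5; D->plug->D->R->G->L->H->refl->A->L'->F->R'->F->plug->B
Char 4 ('A'): step: R->7, L=5; A->plug->A->R->C->L->C->refl->G->L'->A->R'->G->plug->G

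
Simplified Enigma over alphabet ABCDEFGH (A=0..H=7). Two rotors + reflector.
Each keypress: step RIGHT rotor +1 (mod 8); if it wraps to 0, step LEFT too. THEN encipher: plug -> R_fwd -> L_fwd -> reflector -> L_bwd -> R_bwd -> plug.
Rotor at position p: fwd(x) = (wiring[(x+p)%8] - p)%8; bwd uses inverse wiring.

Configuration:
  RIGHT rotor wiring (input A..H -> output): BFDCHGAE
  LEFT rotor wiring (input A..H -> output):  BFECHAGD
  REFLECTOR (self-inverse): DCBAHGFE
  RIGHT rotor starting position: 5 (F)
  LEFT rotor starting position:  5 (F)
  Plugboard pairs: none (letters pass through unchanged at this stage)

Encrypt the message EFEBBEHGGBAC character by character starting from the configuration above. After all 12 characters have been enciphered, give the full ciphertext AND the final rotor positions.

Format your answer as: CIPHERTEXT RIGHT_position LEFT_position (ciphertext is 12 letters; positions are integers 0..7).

Char 1 ('E'): step: R->6, L=5; E->plug->E->R->F->L->H->refl->E->L'->D->R'->C->plug->C
Char 2 ('F'): step: R->7, L=5; F->plug->F->R->A->L->D->refl->A->L'->E->R'->D->plug->D
Char 3 ('E'): step: R->0, L->6 (L advanced); E->plug->E->R->H->L->C->refl->B->L'->G->R'->F->plug->F
Char 4 ('B'): step: R->1, L=6; B->plug->B->R->C->L->D->refl->A->L'->A->R'->H->plug->H
Char 5 ('B'): step: R->2, L=6; B->plug->B->R->A->L->A->refl->D->L'->C->R'->F->plug->F
Char 6 ('E'): step: R->3, L=6; E->plug->E->R->B->L->F->refl->G->L'->E->R'->B->plug->B
Char 7 ('H'): step: R->4, L=6; H->plug->H->R->G->L->B->refl->C->L'->H->R'->G->plug->G
Char 8 ('G'): step: R->5, L=6; G->plug->G->R->F->L->E->refl->H->L'->D->R'->B->plug->B
Char 9 ('G'): step: R->6, L=6; G->plug->G->R->B->L->F->refl->G->L'->E->R'->F->plug->F
Char 10 ('B'): step: R->7, L=6; B->plug->B->R->C->L->D->refl->A->L'->A->R'->F->plug->F
Char 11 ('A'): step: R->0, L->7 (L advanced); A->plug->A->R->B->L->C->refl->B->L'->G->R'->F->plug->F
Char 12 ('C'): step: R->1, L=7; C->plug->C->R->B->L->C->refl->B->L'->G->R'->D->plug->D
Final: ciphertext=CDFHFBGBFFFD, RIGHT=1, LEFT=7

Answer: CDFHFBGBFFFD 1 7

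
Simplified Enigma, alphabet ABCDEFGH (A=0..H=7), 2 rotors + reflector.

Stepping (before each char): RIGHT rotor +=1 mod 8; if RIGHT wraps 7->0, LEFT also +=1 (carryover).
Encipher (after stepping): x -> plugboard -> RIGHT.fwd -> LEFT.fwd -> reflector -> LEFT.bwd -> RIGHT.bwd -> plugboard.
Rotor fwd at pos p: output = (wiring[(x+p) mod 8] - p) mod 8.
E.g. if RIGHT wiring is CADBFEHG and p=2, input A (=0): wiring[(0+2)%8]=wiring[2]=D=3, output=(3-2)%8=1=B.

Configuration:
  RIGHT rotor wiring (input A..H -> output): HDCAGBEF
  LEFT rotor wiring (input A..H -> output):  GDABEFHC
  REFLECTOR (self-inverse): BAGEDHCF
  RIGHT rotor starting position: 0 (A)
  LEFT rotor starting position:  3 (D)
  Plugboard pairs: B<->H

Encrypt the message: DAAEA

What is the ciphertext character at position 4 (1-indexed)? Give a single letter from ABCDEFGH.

Char 1 ('D'): step: R->1, L=3; D->plug->D->R->F->L->D->refl->E->L'->D->R'->F->plug->F
Char 2 ('A'): step: R->2, L=3; A->plug->A->R->A->L->G->refl->C->L'->C->R'->E->plug->E
Char 3 ('A'): step: R->3, L=3; A->plug->A->R->F->L->D->refl->E->L'->D->R'->B->plug->H
Char 4 ('E'): step: R->4, L=3; E->plug->E->R->D->L->E->refl->D->L'->F->R'->B->plug->H

H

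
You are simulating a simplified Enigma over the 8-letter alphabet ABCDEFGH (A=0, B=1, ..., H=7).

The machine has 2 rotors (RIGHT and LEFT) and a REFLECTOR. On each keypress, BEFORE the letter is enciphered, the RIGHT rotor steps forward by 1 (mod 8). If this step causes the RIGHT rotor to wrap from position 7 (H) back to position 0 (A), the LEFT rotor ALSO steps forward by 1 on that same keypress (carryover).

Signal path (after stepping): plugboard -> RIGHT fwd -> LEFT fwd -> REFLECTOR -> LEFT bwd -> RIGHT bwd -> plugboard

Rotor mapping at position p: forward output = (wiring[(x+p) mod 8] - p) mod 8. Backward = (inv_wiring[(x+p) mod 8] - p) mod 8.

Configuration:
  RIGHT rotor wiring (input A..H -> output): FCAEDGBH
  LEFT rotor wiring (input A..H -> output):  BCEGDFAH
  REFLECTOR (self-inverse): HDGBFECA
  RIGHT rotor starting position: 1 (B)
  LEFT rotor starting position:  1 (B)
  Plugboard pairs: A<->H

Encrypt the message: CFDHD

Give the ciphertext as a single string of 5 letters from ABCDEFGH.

Answer: AEFDE

Derivation:
Char 1 ('C'): step: R->2, L=1; C->plug->C->R->B->L->D->refl->B->L'->A->R'->H->plug->A
Char 2 ('F'): step: R->3, L=1; F->plug->F->R->C->L->F->refl->E->L'->E->R'->E->plug->E
Char 3 ('D'): step: R->4, L=1; D->plug->D->R->D->L->C->refl->G->L'->G->R'->F->plug->F
Char 4 ('H'): step: R->5, L=1; H->plug->A->R->B->L->D->refl->B->L'->A->R'->D->plug->D
Char 5 ('D'): step: R->6, L=1; D->plug->D->R->E->L->E->refl->F->L'->C->R'->E->plug->E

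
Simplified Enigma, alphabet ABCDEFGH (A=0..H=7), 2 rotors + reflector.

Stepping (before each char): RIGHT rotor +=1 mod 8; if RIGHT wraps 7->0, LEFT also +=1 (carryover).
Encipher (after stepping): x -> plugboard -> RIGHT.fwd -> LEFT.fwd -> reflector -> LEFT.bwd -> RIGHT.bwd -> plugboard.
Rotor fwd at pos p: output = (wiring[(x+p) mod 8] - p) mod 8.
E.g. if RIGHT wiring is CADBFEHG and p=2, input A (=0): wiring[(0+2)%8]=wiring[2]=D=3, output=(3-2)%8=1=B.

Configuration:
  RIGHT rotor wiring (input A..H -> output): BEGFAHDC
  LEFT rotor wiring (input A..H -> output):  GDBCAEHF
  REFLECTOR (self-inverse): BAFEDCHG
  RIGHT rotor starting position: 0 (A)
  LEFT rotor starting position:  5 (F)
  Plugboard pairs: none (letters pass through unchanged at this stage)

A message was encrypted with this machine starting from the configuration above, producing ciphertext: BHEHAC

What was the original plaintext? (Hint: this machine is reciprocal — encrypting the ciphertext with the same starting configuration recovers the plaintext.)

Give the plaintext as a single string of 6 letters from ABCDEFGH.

Char 1 ('B'): step: R->1, L=5; B->plug->B->R->F->L->E->refl->D->L'->H->R'->D->plug->D
Char 2 ('H'): step: R->2, L=5; H->plug->H->R->C->L->A->refl->B->L'->D->R'->B->plug->B
Char 3 ('E'): step: R->3, L=5; E->plug->E->R->H->L->D->refl->E->L'->F->R'->B->plug->B
Char 4 ('H'): step: R->4, L=5; H->plug->H->R->B->L->C->refl->F->L'->G->R'->D->plug->D
Char 5 ('A'): step: R->5, L=5; A->plug->A->R->C->L->A->refl->B->L'->D->R'->H->plug->H
Char 6 ('C'): step: R->6, L=5; C->plug->C->R->D->L->B->refl->A->L'->C->R'->G->plug->G

Answer: DBBDHG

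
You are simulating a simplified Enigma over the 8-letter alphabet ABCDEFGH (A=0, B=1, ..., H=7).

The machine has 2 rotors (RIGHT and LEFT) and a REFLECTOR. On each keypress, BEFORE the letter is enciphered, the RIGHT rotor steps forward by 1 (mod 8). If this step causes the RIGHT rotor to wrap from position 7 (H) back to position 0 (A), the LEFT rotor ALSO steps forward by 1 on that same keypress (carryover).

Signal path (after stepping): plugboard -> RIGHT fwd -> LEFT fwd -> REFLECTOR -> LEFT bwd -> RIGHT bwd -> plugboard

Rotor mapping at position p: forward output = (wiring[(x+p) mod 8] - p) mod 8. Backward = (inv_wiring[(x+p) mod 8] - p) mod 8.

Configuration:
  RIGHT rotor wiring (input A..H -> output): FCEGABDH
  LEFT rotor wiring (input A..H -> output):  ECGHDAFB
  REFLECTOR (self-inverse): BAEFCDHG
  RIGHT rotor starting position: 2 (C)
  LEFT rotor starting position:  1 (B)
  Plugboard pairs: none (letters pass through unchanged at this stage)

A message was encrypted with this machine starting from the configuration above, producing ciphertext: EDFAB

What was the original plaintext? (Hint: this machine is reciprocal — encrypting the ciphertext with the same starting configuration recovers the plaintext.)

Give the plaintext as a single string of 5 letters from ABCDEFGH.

Answer: FBGHA

Derivation:
Char 1 ('E'): step: R->3, L=1; E->plug->E->R->E->L->H->refl->G->L'->C->R'->F->plug->F
Char 2 ('D'): step: R->4, L=1; D->plug->D->R->D->L->C->refl->E->L'->F->R'->B->plug->B
Char 3 ('F'): step: R->5, L=1; F->plug->F->R->H->L->D->refl->F->L'->B->R'->G->plug->G
Char 4 ('A'): step: R->6, L=1; A->plug->A->R->F->L->E->refl->C->L'->D->R'->H->plug->H
Char 5 ('B'): step: R->7, L=1; B->plug->B->R->G->L->A->refl->B->L'->A->R'->A->plug->A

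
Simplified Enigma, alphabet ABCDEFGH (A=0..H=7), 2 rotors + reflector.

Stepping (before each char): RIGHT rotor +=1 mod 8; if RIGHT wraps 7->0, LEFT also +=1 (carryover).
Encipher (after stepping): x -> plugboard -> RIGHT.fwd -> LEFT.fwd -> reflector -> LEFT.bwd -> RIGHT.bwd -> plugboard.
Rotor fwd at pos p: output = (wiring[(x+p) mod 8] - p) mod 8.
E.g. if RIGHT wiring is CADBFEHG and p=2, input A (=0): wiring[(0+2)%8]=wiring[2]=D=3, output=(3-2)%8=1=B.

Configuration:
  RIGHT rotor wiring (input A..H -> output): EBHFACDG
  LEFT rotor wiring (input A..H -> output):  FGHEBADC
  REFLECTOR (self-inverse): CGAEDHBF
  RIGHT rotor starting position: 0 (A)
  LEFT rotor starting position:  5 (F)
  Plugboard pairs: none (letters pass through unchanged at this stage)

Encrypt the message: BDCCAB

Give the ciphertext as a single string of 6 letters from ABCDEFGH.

Answer: FHDEHF

Derivation:
Char 1 ('B'): step: R->1, L=5; B->plug->B->R->G->L->H->refl->F->L'->C->R'->F->plug->F
Char 2 ('D'): step: R->2, L=5; D->plug->D->R->A->L->D->refl->E->L'->H->R'->H->plug->H
Char 3 ('C'): step: R->3, L=5; C->plug->C->R->H->L->E->refl->D->L'->A->R'->D->plug->D
Char 4 ('C'): step: R->4, L=5; C->plug->C->R->H->L->E->refl->D->L'->A->R'->E->plug->E
Char 5 ('A'): step: R->5, L=5; A->plug->A->R->F->L->C->refl->A->L'->D->R'->H->plug->H
Char 6 ('B'): step: R->6, L=5; B->plug->B->R->A->L->D->refl->E->L'->H->R'->F->plug->F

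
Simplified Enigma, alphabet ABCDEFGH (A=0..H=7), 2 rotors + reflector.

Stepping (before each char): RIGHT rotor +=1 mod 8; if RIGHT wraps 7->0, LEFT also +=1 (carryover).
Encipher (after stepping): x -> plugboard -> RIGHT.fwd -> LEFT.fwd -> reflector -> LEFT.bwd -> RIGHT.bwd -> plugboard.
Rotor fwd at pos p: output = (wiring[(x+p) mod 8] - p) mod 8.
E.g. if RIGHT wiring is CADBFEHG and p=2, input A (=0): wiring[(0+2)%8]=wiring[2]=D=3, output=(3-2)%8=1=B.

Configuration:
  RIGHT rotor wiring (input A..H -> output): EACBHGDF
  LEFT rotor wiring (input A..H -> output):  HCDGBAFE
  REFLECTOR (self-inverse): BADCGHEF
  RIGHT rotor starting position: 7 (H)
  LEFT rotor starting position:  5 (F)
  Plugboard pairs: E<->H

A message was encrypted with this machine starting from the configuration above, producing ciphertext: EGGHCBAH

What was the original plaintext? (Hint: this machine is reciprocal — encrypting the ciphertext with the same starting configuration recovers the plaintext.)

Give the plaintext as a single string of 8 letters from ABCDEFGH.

Answer: CCCGGDDB

Derivation:
Char 1 ('E'): step: R->0, L->6 (L advanced); E->plug->H->R->F->L->A->refl->B->L'->C->R'->C->plug->C
Char 2 ('G'): step: R->1, L=6; G->plug->G->R->E->L->F->refl->H->L'->A->R'->C->plug->C
Char 3 ('G'): step: R->2, L=6; G->plug->G->R->C->L->B->refl->A->L'->F->R'->C->plug->C
Char 4 ('H'): step: R->3, L=6; H->plug->E->R->C->L->B->refl->A->L'->F->R'->G->plug->G
Char 5 ('C'): step: R->4, L=6; C->plug->C->R->H->L->C->refl->D->L'->G->R'->G->plug->G
Char 6 ('B'): step: R->5, L=6; B->plug->B->R->G->L->D->refl->C->L'->H->R'->D->plug->D
Char 7 ('A'): step: R->6, L=6; A->plug->A->R->F->L->A->refl->B->L'->C->R'->D->plug->D
Char 8 ('H'): step: R->7, L=6; H->plug->E->R->C->L->B->refl->A->L'->F->R'->B->plug->B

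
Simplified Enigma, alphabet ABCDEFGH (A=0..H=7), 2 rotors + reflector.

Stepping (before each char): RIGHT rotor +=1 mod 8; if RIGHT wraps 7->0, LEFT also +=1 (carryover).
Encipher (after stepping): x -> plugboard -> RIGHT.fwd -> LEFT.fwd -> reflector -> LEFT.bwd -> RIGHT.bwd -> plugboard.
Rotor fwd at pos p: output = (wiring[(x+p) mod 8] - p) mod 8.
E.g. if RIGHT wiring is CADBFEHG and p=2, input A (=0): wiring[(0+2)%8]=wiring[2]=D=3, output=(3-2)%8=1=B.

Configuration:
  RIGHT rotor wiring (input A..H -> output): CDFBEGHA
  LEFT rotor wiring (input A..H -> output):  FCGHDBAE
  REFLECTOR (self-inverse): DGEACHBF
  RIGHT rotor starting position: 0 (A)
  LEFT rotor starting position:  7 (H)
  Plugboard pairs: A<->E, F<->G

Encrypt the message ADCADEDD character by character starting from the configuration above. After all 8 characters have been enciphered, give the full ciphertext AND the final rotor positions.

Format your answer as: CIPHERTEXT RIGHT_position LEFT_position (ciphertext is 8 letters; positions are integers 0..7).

Answer: GCFHAAGF 0 0

Derivation:
Char 1 ('A'): step: R->1, L=7; A->plug->E->R->F->L->E->refl->C->L'->G->R'->F->plug->G
Char 2 ('D'): step: R->2, L=7; D->plug->D->R->E->L->A->refl->D->L'->C->R'->C->plug->C
Char 3 ('C'): step: R->3, L=7; C->plug->C->R->D->L->H->refl->F->L'->A->R'->G->plug->F
Char 4 ('A'): step: R->4, L=7; A->plug->E->R->G->L->C->refl->E->L'->F->R'->H->plug->H
Char 5 ('D'): step: R->5, L=7; D->plug->D->R->F->L->E->refl->C->L'->G->R'->E->plug->A
Char 6 ('E'): step: R->6, L=7; E->plug->A->R->B->L->G->refl->B->L'->H->R'->E->plug->A
Char 7 ('D'): step: R->7, L=7; D->plug->D->R->G->L->C->refl->E->L'->F->R'->F->plug->G
Char 8 ('D'): step: R->0, L->0 (L advanced); D->plug->D->R->B->L->C->refl->E->L'->H->R'->G->plug->F
Final: ciphertext=GCFHAAGF, RIGHT=0, LEFT=0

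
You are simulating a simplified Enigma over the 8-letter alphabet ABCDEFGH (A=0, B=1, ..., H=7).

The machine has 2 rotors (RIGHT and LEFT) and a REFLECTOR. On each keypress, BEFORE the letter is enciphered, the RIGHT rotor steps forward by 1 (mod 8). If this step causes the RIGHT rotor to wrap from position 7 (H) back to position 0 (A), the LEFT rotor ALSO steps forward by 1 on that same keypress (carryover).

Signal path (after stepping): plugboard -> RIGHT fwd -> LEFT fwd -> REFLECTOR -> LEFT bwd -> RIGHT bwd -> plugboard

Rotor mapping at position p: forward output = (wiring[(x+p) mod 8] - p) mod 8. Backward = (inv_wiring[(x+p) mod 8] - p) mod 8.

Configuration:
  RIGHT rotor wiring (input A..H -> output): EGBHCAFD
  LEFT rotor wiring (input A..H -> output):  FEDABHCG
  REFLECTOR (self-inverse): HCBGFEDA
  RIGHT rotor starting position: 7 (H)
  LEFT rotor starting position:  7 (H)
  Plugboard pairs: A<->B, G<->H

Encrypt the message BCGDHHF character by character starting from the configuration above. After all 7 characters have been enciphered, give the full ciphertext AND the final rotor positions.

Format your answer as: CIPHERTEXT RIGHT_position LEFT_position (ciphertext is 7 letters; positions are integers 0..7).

Answer: AFDAGDD 6 0

Derivation:
Char 1 ('B'): step: R->0, L->0 (L advanced); B->plug->A->R->E->L->B->refl->C->L'->G->R'->B->plug->A
Char 2 ('C'): step: R->1, L=0; C->plug->C->R->G->L->C->refl->B->L'->E->R'->F->plug->F
Char 3 ('G'): step: R->2, L=0; G->plug->H->R->E->L->B->refl->C->L'->G->R'->D->plug->D
Char 4 ('D'): step: R->3, L=0; D->plug->D->R->C->L->D->refl->G->L'->H->R'->B->plug->A
Char 5 ('H'): step: R->4, L=0; H->plug->G->R->F->L->H->refl->A->L'->D->R'->H->plug->G
Char 6 ('H'): step: R->5, L=0; H->plug->G->R->C->L->D->refl->G->L'->H->R'->D->plug->D
Char 7 ('F'): step: R->6, L=0; F->plug->F->R->B->L->E->refl->F->L'->A->R'->D->plug->D
Final: ciphertext=AFDAGDD, RIGHT=6, LEFT=0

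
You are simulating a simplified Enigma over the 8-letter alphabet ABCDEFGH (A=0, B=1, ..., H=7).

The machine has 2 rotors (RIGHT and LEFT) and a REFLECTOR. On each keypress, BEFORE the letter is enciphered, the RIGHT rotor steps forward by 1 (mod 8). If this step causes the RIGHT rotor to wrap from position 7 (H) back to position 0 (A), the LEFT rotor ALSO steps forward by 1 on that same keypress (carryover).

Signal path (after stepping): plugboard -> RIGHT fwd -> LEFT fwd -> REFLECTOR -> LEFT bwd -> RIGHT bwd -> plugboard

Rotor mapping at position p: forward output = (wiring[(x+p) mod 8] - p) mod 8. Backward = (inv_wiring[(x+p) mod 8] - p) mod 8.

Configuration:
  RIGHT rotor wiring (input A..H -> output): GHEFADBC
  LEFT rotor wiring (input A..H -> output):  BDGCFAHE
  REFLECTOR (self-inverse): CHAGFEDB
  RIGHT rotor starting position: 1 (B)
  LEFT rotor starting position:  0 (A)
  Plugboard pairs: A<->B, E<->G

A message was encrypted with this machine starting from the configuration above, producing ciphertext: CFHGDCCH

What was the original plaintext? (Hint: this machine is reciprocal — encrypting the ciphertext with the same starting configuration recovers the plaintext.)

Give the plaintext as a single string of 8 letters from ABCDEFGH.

Answer: FAGDEGHB

Derivation:
Char 1 ('C'): step: R->2, L=0; C->plug->C->R->G->L->H->refl->B->L'->A->R'->F->plug->F
Char 2 ('F'): step: R->3, L=0; F->plug->F->R->D->L->C->refl->A->L'->F->R'->B->plug->A
Char 3 ('H'): step: R->4, L=0; H->plug->H->R->B->L->D->refl->G->L'->C->R'->E->plug->G
Char 4 ('G'): step: R->5, L=0; G->plug->E->R->C->L->G->refl->D->L'->B->R'->D->plug->D
Char 5 ('D'): step: R->6, L=0; D->plug->D->R->B->L->D->refl->G->L'->C->R'->G->plug->E
Char 6 ('C'): step: R->7, L=0; C->plug->C->R->A->L->B->refl->H->L'->G->R'->E->plug->G
Char 7 ('C'): step: R->0, L->1 (L advanced); C->plug->C->R->E->L->H->refl->B->L'->C->R'->H->plug->H
Char 8 ('H'): step: R->1, L=1; H->plug->H->R->F->L->G->refl->D->L'->G->R'->A->plug->B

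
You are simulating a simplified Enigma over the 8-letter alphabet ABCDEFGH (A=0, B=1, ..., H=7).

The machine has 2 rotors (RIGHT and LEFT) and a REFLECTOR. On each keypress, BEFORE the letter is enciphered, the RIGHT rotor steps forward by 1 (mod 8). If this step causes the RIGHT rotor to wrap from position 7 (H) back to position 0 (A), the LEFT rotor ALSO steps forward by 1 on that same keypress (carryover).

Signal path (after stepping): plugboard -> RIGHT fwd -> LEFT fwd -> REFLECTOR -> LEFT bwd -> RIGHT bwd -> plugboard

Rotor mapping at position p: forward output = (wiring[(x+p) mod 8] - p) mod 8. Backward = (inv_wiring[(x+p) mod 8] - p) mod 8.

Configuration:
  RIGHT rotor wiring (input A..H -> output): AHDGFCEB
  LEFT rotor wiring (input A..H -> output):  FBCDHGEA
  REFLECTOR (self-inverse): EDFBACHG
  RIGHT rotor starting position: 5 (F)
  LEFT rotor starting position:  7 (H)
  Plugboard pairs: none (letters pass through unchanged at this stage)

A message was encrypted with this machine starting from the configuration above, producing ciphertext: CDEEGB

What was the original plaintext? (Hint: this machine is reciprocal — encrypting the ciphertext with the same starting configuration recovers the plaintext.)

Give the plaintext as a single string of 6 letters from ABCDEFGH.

Answer: GHGFFH

Derivation:
Char 1 ('C'): step: R->6, L=7; C->plug->C->R->C->L->C->refl->F->L'->H->R'->G->plug->G
Char 2 ('D'): step: R->7, L=7; D->plug->D->R->E->L->E->refl->A->L'->F->R'->H->plug->H
Char 3 ('E'): step: R->0, L->0 (L advanced); E->plug->E->R->F->L->G->refl->H->L'->E->R'->G->plug->G
Char 4 ('E'): step: R->1, L=0; E->plug->E->R->B->L->B->refl->D->L'->D->R'->F->plug->F
Char 5 ('G'): step: R->2, L=0; G->plug->G->R->G->L->E->refl->A->L'->H->R'->F->plug->F
Char 6 ('B'): step: R->3, L=0; B->plug->B->R->C->L->C->refl->F->L'->A->R'->H->plug->H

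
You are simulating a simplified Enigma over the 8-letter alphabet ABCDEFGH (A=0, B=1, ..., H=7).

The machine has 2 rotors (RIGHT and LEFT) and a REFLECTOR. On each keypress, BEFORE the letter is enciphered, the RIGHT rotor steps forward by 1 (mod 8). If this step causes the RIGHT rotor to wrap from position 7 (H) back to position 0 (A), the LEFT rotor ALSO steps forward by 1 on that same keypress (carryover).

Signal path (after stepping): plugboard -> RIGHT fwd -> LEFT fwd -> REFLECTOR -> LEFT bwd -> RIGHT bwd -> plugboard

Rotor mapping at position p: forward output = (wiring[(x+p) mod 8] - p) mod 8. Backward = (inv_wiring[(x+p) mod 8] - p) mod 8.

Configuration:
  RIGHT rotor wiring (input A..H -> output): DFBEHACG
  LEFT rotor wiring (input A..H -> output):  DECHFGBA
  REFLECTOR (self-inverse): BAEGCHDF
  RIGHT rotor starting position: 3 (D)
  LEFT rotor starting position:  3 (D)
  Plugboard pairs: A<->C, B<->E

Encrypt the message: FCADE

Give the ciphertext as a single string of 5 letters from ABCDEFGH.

Answer: HHFHF

Derivation:
Char 1 ('F'): step: R->4, L=3; F->plug->F->R->B->L->C->refl->E->L'->A->R'->H->plug->H
Char 2 ('C'): step: R->5, L=3; C->plug->A->R->D->L->G->refl->D->L'->C->R'->H->plug->H
Char 3 ('A'): step: R->6, L=3; A->plug->C->R->F->L->A->refl->B->L'->G->R'->F->plug->F
Char 4 ('D'): step: R->7, L=3; D->plug->D->R->C->L->D->refl->G->L'->D->R'->H->plug->H
Char 5 ('E'): step: R->0, L->4 (L advanced); E->plug->B->R->F->L->A->refl->B->L'->A->R'->F->plug->F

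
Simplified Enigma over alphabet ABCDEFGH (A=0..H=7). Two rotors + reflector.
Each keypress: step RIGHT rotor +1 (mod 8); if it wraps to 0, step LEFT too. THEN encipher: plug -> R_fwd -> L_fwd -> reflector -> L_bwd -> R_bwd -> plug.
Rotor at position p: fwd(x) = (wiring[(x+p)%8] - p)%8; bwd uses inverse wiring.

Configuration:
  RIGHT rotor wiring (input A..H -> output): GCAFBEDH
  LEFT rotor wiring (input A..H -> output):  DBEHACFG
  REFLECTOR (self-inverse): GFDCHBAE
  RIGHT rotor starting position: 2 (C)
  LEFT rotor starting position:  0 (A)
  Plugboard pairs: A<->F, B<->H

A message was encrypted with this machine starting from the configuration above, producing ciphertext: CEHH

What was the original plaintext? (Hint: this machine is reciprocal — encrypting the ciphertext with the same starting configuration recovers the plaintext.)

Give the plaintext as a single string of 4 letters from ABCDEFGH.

Char 1 ('C'): step: R->3, L=0; C->plug->C->R->B->L->B->refl->F->L'->G->R'->B->plug->H
Char 2 ('E'): step: R->4, L=0; E->plug->E->R->C->L->E->refl->H->L'->D->R'->D->plug->D
Char 3 ('H'): step: R->5, L=0; H->plug->B->R->G->L->F->refl->B->L'->B->R'->D->plug->D
Char 4 ('H'): step: R->6, L=0; H->plug->B->R->B->L->B->refl->F->L'->G->R'->H->plug->B

Answer: HDDB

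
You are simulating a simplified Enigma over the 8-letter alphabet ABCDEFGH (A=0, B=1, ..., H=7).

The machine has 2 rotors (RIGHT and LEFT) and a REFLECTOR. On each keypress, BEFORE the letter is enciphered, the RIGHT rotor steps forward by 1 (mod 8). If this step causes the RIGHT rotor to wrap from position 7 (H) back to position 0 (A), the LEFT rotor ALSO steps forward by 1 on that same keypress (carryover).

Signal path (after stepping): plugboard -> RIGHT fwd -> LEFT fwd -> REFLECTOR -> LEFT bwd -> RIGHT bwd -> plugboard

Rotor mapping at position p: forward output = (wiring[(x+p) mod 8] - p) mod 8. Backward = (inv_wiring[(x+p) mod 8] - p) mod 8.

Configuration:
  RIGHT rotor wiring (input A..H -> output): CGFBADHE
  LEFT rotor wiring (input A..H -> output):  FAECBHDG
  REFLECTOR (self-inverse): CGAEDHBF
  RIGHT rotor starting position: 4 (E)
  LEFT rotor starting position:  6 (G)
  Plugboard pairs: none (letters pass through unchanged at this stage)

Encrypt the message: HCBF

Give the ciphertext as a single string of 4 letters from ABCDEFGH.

Char 1 ('H'): step: R->5, L=6; H->plug->H->R->D->L->C->refl->A->L'->B->R'->E->plug->E
Char 2 ('C'): step: R->6, L=6; C->plug->C->R->E->L->G->refl->B->L'->H->R'->E->plug->E
Char 3 ('B'): step: R->7, L=6; B->plug->B->R->D->L->C->refl->A->L'->B->R'->F->plug->F
Char 4 ('F'): step: R->0, L->7 (L advanced); F->plug->F->R->D->L->F->refl->H->L'->A->R'->E->plug->E

Answer: EEFE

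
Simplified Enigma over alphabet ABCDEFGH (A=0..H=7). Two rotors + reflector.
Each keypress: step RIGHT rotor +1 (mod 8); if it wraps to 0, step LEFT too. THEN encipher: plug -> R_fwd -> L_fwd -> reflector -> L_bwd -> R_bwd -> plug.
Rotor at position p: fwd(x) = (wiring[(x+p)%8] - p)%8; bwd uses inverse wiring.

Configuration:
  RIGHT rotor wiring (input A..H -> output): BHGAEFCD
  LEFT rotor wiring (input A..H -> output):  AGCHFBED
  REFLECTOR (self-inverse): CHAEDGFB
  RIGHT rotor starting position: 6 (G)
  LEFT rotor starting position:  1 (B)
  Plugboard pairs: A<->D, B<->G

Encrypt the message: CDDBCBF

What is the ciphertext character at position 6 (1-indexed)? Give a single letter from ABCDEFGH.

Char 1 ('C'): step: R->7, L=1; C->plug->C->R->A->L->F->refl->G->L'->C->R'->B->plug->G
Char 2 ('D'): step: R->0, L->2 (L advanced); D->plug->A->R->B->L->F->refl->G->L'->G->R'->C->plug->C
Char 3 ('D'): step: R->1, L=2; D->plug->A->R->G->L->G->refl->F->L'->B->R'->F->plug->F
Char 4 ('B'): step: R->2, L=2; B->plug->G->R->H->L->E->refl->D->L'->C->R'->C->plug->C
Char 5 ('C'): step: R->3, L=2; C->plug->C->R->C->L->D->refl->E->L'->H->R'->D->plug->A
Char 6 ('B'): step: R->4, L=2; B->plug->G->R->C->L->D->refl->E->L'->H->R'->D->plug->A

A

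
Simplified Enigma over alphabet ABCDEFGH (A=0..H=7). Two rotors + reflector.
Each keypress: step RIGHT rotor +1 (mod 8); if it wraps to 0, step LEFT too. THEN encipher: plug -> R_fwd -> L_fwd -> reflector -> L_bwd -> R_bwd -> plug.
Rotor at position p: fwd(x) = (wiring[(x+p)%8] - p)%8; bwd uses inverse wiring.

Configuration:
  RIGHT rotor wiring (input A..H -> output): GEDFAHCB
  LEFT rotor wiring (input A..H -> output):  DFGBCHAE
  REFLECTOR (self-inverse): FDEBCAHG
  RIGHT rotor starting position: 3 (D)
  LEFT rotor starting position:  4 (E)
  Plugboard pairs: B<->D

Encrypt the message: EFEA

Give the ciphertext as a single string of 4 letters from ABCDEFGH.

Char 1 ('E'): step: R->4, L=4; E->plug->E->R->C->L->E->refl->C->L'->G->R'->C->plug->C
Char 2 ('F'): step: R->5, L=4; F->plug->F->R->G->L->C->refl->E->L'->C->R'->A->plug->A
Char 3 ('E'): step: R->6, L=4; E->plug->E->R->F->L->B->refl->D->L'->B->R'->H->plug->H
Char 4 ('A'): step: R->7, L=4; A->plug->A->R->C->L->E->refl->C->L'->G->R'->E->plug->E

Answer: CAHE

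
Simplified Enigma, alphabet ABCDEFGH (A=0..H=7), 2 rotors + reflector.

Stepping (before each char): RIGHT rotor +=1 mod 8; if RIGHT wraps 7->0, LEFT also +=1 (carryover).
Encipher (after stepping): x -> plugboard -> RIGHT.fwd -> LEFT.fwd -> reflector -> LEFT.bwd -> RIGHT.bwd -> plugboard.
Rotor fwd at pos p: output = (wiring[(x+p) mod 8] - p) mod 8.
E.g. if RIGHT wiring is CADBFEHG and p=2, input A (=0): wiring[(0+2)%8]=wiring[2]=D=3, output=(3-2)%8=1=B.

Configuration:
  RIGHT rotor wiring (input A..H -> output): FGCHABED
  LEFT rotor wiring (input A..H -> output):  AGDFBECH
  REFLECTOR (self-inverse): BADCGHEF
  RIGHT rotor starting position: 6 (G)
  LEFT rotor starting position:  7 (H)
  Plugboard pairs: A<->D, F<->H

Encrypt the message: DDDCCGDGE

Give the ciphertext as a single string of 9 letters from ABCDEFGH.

Char 1 ('D'): step: R->7, L=7; D->plug->A->R->E->L->G->refl->E->L'->D->R'->D->plug->A
Char 2 ('D'): step: R->0, L->0 (L advanced); D->plug->A->R->F->L->E->refl->G->L'->B->R'->F->plug->H
Char 3 ('D'): step: R->1, L=0; D->plug->A->R->F->L->E->refl->G->L'->B->R'->B->plug->B
Char 4 ('C'): step: R->2, L=0; C->plug->C->R->G->L->C->refl->D->L'->C->R'->E->plug->E
Char 5 ('C'): step: R->3, L=0; C->plug->C->R->G->L->C->refl->D->L'->C->R'->F->plug->H
Char 6 ('G'): step: R->4, L=0; G->plug->G->R->G->L->C->refl->D->L'->C->R'->F->plug->H
Char 7 ('D'): step: R->5, L=0; D->plug->A->R->E->L->B->refl->A->L'->A->R'->D->plug->A
Char 8 ('G'): step: R->6, L=0; G->plug->G->R->C->L->D->refl->C->L'->G->R'->A->plug->D
Char 9 ('E'): step: R->7, L=0; E->plug->E->R->A->L->A->refl->B->L'->E->R'->A->plug->D

Answer: AHBEHHADD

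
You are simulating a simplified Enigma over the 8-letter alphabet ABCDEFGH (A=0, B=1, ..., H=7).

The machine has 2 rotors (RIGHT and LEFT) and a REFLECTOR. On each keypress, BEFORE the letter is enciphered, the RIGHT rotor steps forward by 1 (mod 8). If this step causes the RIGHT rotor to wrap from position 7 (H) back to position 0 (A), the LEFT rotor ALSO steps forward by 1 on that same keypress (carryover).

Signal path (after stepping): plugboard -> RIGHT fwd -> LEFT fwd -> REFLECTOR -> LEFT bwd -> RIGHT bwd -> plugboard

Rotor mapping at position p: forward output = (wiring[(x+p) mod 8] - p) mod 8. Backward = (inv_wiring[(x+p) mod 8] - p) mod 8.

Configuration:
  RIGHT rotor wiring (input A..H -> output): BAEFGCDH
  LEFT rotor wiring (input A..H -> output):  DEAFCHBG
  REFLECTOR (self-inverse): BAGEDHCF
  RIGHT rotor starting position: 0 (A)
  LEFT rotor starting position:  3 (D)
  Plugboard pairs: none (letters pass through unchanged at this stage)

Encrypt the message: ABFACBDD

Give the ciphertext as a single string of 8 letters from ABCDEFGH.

Answer: EDGFDFEH

Derivation:
Char 1 ('A'): step: R->1, L=3; A->plug->A->R->H->L->F->refl->H->L'->B->R'->E->plug->E
Char 2 ('B'): step: R->2, L=3; B->plug->B->R->D->L->G->refl->C->L'->A->R'->D->plug->D
Char 3 ('F'): step: R->3, L=3; F->plug->F->R->G->L->B->refl->A->L'->F->R'->G->plug->G
Char 4 ('A'): step: R->4, L=3; A->plug->A->R->C->L->E->refl->D->L'->E->R'->F->plug->F
Char 5 ('C'): step: R->5, L=3; C->plug->C->R->C->L->E->refl->D->L'->E->R'->D->plug->D
Char 6 ('B'): step: R->6, L=3; B->plug->B->R->B->L->H->refl->F->L'->H->R'->F->plug->F
Char 7 ('D'): step: R->7, L=3; D->plug->D->R->F->L->A->refl->B->L'->G->R'->E->plug->E
Char 8 ('D'): step: R->0, L->4 (L advanced); D->plug->D->R->F->L->A->refl->B->L'->H->R'->H->plug->H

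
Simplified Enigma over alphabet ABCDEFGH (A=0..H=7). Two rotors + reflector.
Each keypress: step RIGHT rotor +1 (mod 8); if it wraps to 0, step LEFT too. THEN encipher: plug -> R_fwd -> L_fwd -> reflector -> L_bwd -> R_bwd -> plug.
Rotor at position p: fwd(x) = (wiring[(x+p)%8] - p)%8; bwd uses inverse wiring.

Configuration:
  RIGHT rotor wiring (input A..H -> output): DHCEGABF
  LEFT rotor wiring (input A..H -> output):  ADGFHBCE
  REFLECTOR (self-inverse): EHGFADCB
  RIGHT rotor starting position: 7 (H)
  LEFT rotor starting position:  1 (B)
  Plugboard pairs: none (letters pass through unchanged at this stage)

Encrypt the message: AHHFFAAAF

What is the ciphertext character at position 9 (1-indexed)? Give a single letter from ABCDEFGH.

Char 1 ('A'): step: R->0, L->2 (L advanced); A->plug->A->R->D->L->H->refl->B->L'->H->R'->B->plug->B
Char 2 ('H'): step: R->1, L=2; H->plug->H->R->C->L->F->refl->D->L'->B->R'->B->plug->B
Char 3 ('H'): step: R->2, L=2; H->plug->H->R->F->L->C->refl->G->L'->G->R'->D->plug->D
Char 4 ('F'): step: R->3, L=2; F->plug->F->R->A->L->E->refl->A->L'->E->R'->G->plug->G
Char 5 ('F'): step: R->4, L=2; F->plug->F->R->D->L->H->refl->B->L'->H->R'->E->plug->E
Char 6 ('A'): step: R->5, L=2; A->plug->A->R->D->L->H->refl->B->L'->H->R'->G->plug->G
Char 7 ('A'): step: R->6, L=2; A->plug->A->R->D->L->H->refl->B->L'->H->R'->B->plug->B
Char 8 ('A'): step: R->7, L=2; A->plug->A->R->G->L->G->refl->C->L'->F->R'->E->plug->E
Char 9 ('F'): step: R->0, L->3 (L advanced); F->plug->F->R->A->L->C->refl->G->L'->C->R'->C->plug->C

C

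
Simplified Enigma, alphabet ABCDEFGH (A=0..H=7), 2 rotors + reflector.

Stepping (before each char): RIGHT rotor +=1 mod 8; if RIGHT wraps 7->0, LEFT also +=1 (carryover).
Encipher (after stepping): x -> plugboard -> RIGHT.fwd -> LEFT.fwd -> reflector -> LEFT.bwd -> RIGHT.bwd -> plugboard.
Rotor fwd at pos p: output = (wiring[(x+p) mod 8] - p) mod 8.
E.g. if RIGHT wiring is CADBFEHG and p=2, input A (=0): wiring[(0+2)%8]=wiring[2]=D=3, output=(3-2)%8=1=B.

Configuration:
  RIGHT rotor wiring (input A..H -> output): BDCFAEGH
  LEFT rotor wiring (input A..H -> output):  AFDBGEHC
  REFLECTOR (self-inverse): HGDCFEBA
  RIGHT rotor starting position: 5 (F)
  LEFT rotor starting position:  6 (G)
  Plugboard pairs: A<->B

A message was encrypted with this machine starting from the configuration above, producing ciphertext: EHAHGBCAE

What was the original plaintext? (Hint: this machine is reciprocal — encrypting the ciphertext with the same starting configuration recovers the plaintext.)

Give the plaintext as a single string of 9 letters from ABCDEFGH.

Answer: ABGCFCHCB

Derivation:
Char 1 ('E'): step: R->6, L=6; E->plug->E->R->E->L->F->refl->E->L'->B->R'->B->plug->A
Char 2 ('H'): step: R->7, L=6; H->plug->H->R->H->L->G->refl->B->L'->A->R'->A->plug->B
Char 3 ('A'): step: R->0, L->7 (L advanced); A->plug->B->R->D->L->E->refl->F->L'->G->R'->G->plug->G
Char 4 ('H'): step: R->1, L=7; H->plug->H->R->A->L->D->refl->C->L'->E->R'->C->plug->C
Char 5 ('G'): step: R->2, L=7; G->plug->G->R->H->L->A->refl->H->L'->F->R'->F->plug->F
Char 6 ('B'): step: R->3, L=7; B->plug->A->R->C->L->G->refl->B->L'->B->R'->C->plug->C
Char 7 ('C'): step: R->4, L=7; C->plug->C->R->C->L->G->refl->B->L'->B->R'->H->plug->H
Char 8 ('A'): step: R->5, L=7; A->plug->B->R->B->L->B->refl->G->L'->C->R'->C->plug->C
Char 9 ('E'): step: R->6, L=7; E->plug->E->R->E->L->C->refl->D->L'->A->R'->A->plug->B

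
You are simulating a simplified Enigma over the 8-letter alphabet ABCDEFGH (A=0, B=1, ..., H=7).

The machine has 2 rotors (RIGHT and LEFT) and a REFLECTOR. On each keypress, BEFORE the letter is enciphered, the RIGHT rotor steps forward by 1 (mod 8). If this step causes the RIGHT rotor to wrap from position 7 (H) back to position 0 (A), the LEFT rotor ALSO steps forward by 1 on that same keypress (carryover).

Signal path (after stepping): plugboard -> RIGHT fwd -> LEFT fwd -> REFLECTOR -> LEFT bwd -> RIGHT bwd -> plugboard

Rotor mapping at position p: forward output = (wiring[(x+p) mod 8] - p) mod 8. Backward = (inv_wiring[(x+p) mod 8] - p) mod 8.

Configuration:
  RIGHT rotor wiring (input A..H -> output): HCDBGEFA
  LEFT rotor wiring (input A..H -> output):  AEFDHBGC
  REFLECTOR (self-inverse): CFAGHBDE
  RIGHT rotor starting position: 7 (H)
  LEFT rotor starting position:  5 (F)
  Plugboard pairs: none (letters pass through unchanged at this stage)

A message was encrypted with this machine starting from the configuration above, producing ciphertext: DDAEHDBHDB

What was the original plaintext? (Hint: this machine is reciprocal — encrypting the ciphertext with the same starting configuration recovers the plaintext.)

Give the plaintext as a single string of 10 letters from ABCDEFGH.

Answer: FHCAFBGGBA

Derivation:
Char 1 ('D'): step: R->0, L->6 (L advanced); D->plug->D->R->B->L->E->refl->H->L'->E->R'->F->plug->F
Char 2 ('D'): step: R->1, L=6; D->plug->D->R->F->L->F->refl->B->L'->G->R'->H->plug->H
Char 3 ('A'): step: R->2, L=6; A->plug->A->R->B->L->E->refl->H->L'->E->R'->C->plug->C
Char 4 ('E'): step: R->3, L=6; E->plug->E->R->F->L->F->refl->B->L'->G->R'->A->plug->A
Char 5 ('H'): step: R->4, L=6; H->plug->H->R->F->L->F->refl->B->L'->G->R'->F->plug->F
Char 6 ('D'): step: R->5, L=6; D->plug->D->R->C->L->C->refl->A->L'->A->R'->B->plug->B
Char 7 ('B'): step: R->6, L=6; B->plug->B->R->C->L->C->refl->A->L'->A->R'->G->plug->G
Char 8 ('H'): step: R->7, L=6; H->plug->H->R->G->L->B->refl->F->L'->F->R'->G->plug->G
Char 9 ('D'): step: R->0, L->7 (L advanced); D->plug->D->R->B->L->B->refl->F->L'->C->R'->B->plug->B
Char 10 ('B'): step: R->1, L=7; B->plug->B->R->C->L->F->refl->B->L'->B->R'->A->plug->A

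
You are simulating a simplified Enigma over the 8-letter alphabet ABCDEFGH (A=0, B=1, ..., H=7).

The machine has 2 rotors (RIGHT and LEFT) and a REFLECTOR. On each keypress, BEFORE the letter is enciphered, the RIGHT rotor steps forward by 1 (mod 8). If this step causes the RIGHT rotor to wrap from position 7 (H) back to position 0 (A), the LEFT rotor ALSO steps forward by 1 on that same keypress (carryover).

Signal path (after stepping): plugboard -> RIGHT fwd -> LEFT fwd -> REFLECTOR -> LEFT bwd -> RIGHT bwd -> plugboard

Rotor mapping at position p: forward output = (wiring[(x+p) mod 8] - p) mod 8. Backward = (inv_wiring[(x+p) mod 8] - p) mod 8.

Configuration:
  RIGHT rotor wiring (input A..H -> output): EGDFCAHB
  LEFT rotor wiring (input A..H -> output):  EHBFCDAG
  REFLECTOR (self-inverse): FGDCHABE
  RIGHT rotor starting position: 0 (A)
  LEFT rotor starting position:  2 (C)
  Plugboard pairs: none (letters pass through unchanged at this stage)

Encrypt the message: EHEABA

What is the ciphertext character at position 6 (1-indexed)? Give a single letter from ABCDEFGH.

Char 1 ('E'): step: R->1, L=2; E->plug->E->R->H->L->F->refl->A->L'->C->R'->B->plug->B
Char 2 ('H'): step: R->2, L=2; H->plug->H->R->E->L->G->refl->B->L'->D->R'->B->plug->B
Char 3 ('E'): step: R->3, L=2; E->plug->E->R->G->L->C->refl->D->L'->B->R'->F->plug->F
Char 4 ('A'): step: R->4, L=2; A->plug->A->R->G->L->C->refl->D->L'->B->R'->H->plug->H
Char 5 ('B'): step: R->5, L=2; B->plug->B->R->C->L->A->refl->F->L'->H->R'->D->plug->D
Char 6 ('A'): step: R->6, L=2; A->plug->A->R->B->L->D->refl->C->L'->G->R'->C->plug->C

C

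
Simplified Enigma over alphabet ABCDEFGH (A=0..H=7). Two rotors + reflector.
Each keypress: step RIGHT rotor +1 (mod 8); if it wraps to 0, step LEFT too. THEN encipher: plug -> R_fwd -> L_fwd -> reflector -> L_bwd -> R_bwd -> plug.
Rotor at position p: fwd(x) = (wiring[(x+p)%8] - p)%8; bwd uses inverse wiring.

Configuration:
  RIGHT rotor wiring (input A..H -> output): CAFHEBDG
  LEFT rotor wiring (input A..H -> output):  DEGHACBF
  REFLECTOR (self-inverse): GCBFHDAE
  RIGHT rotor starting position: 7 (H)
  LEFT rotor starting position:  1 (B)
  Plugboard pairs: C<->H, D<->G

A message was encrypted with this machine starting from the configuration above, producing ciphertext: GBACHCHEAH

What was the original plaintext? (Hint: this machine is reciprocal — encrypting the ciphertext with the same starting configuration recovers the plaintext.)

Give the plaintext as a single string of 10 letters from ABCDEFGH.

Char 1 ('G'): step: R->0, L->2 (L advanced); G->plug->D->R->H->L->C->refl->B->L'->G->R'->H->plug->C
Char 2 ('B'): step: R->1, L=2; B->plug->B->R->E->L->H->refl->E->L'->A->R'->E->plug->E
Char 3 ('A'): step: R->2, L=2; A->plug->A->R->D->L->A->refl->G->L'->C->R'->C->plug->H
Char 4 ('C'): step: R->3, L=2; C->plug->H->R->C->L->G->refl->A->L'->D->R'->E->plug->E
Char 5 ('H'): step: R->4, L=2; H->plug->C->R->H->L->C->refl->B->L'->G->R'->E->plug->E
Char 6 ('C'): step: R->5, L=2; C->plug->H->R->H->L->C->refl->B->L'->G->R'->B->plug->B
Char 7 ('H'): step: R->6, L=2; H->plug->C->R->E->L->H->refl->E->L'->A->R'->B->plug->B
Char 8 ('E'): step: R->7, L=2; E->plug->E->R->A->L->E->refl->H->L'->E->R'->H->plug->C
Char 9 ('A'): step: R->0, L->3 (L advanced); A->plug->A->R->C->L->H->refl->E->L'->A->R'->B->plug->B
Char 10 ('H'): step: R->1, L=3; H->plug->C->R->G->L->B->refl->C->L'->E->R'->B->plug->B

Answer: CEHEEBBCBB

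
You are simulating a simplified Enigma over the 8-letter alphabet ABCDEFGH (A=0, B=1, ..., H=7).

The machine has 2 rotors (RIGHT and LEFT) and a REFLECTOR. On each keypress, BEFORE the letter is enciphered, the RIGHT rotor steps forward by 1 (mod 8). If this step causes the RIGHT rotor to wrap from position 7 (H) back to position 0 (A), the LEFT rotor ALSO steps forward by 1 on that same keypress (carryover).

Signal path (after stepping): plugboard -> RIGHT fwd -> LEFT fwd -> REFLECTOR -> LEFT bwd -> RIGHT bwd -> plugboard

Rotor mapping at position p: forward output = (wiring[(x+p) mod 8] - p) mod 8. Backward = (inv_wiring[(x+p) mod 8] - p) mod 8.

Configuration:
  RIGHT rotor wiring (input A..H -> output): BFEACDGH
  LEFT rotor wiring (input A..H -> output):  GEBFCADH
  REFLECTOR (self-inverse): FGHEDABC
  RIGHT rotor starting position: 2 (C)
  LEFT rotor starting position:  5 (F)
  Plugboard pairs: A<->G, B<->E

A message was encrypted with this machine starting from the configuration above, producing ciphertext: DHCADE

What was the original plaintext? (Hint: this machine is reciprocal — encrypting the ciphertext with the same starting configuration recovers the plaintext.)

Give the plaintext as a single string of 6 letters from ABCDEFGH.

Char 1 ('D'): step: R->3, L=5; D->plug->D->R->D->L->B->refl->G->L'->B->R'->H->plug->H
Char 2 ('H'): step: R->4, L=5; H->plug->H->R->E->L->H->refl->C->L'->C->R'->C->plug->C
Char 3 ('C'): step: R->5, L=5; C->plug->C->R->C->L->C->refl->H->L'->E->R'->D->plug->D
Char 4 ('A'): step: R->6, L=5; A->plug->G->R->E->L->H->refl->C->L'->C->R'->F->plug->F
Char 5 ('D'): step: R->7, L=5; D->plug->D->R->F->L->E->refl->D->L'->A->R'->A->plug->G
Char 6 ('E'): step: R->0, L->6 (L advanced); E->plug->B->R->F->L->H->refl->C->L'->H->R'->H->plug->H

Answer: HCDFGH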